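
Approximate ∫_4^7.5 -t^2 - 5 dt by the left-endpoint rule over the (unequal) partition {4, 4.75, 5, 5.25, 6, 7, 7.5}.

-122.5625

Subinterval widths: 0.75, 0.25, 0.25, 0.75, 1, 0.5.
Left endpoints: 4, 4.75, 5, 5.25, 6, 7.
f(4) = -21, f(4.75) = -27.5625, f(5) = -30, f(5.25) = -32.5625, f(6) = -41, f(7) = -54.
Sum = Σ Δt_i · f(t_i).
Sum = -122.5625.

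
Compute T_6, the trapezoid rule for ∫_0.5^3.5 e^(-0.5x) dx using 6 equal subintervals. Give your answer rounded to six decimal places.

1.216349

Δx = (3.5 − 0.5)/6 = 0.5.
f(0.5) ≈ 0.778801, f(1) ≈ 0.606531, f(1.5) ≈ 0.472367, f(2) ≈ 0.367879, f(2.5) ≈ 0.286505, f(3) ≈ 0.223130, f(3.5) ≈ 0.173774.
T_6 = (Δx/2)·[f(x_0) + 2f(x_1) + ... + 2f(x_{5}) + f(x_6)].
Sum ≈ 1.216349.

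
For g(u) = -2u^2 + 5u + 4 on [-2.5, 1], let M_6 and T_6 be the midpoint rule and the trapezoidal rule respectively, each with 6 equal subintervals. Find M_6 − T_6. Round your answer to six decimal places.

M_6 ≈ -10.00983796.
T_6 ≈ -10.60532407.
M_6 − T_6 ≈ 0.595486.

0.595486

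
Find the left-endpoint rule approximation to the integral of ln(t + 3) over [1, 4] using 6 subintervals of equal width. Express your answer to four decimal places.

4.9341

Δt = (4 − 1)/6 = 0.5.
Left endpoints: 1, 1.5, 2, 2.5, 3, 3.5.
f(1) ≈ 1.3863, f(1.5) ≈ 1.5041, f(2) ≈ 1.6094, f(2.5) ≈ 1.7047, f(3) ≈ 1.7918, f(3.5) ≈ 1.8718.
Sum = Δt · [f(1) + f(1.5) + f(2) + ...].
Sum ≈ 4.9341.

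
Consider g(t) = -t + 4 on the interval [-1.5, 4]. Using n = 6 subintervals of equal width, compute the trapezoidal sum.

Δt = (4 − (-1.5))/6 = 11/12.
g(-1.5) = 5.5, g(-7/12) = 55/12, g(1/3) = 11/3, g(1.25) = 2.75, g(13/6) = 11/6, g(37/12) = 11/12, g(4) = 0.
T_6 = (Δt/2)·[g(t_0) + 2g(t_1) + ... + 2g(t_{5}) + g(t_6)].
Sum = 15.125.

15.125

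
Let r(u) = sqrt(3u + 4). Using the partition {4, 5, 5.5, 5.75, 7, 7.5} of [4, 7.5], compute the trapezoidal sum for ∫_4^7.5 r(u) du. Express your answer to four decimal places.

Subinterval widths: 1, 0.5, 0.25, 1.25, 0.5.
r(4) ≈ 4.0000, r(5) ≈ 4.3589, r(5.5) ≈ 4.5277, r(5.75) ≈ 4.6098, r(7) ≈ 5.0000, r(7.5) ≈ 5.1478.
On each subinterval the trapezoid contributes (Δu_i/2)·[r(u_{i-1}) + r(u_i)].
Sum ≈ 16.0863.

16.0863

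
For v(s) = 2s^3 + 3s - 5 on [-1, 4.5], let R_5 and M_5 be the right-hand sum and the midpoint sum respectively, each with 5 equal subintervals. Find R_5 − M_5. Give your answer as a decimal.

127.881875

R_5 = 327.965.
M_5 = 200.083125.
R_5 − M_5 = 127.881875.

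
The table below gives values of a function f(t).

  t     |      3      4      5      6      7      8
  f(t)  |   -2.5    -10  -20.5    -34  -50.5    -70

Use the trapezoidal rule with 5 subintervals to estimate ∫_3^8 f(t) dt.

-151.25

Δt = 1.
T_5 = (1/2)·[(-2.5) + 2·(-10) + 2·(-20.5) + 2·(-34) + 2·(-50.5) + (-70)] = -151.25.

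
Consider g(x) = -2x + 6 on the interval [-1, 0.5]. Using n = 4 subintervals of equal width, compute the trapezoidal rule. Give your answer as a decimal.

Δx = (0.5 − (-1))/4 = 0.375.
g(-1) = 8, g(-0.625) = 7.25, g(-0.25) = 6.5, g(0.125) = 5.75, g(0.5) = 5.
T_4 = (Δx/2)·[g(x_0) + 2g(x_1) + 2g(x_2) + 2g(x_3) + g(x_4)].
Sum = 9.75.

9.75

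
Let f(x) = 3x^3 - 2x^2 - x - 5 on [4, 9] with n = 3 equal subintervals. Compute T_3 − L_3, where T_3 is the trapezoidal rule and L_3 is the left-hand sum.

1550

T_3 ≈ 4358.703704.
L_3 ≈ 2808.703704.
T_3 − L_3 = 1550.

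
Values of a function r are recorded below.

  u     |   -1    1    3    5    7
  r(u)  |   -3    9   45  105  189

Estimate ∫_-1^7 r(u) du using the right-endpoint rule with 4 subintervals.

Δu = 2.
Sum = 2·[9 + 45 + 105 + 189] = 696.

696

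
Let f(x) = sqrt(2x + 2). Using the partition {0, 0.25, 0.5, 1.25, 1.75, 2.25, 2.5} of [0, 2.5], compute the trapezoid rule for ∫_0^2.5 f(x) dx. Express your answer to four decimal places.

5.2233

Subinterval widths: 0.25, 0.25, 0.75, 0.5, 0.5, 0.25.
f(0) ≈ 1.4142, f(0.25) ≈ 1.5811, f(0.5) ≈ 1.7321, f(1.25) ≈ 2.1213, f(1.75) ≈ 2.3452, f(2.25) ≈ 2.5495, f(2.5) ≈ 2.6458.
On each subinterval the trapezoid contributes (Δx_i/2)·[f(x_{i-1}) + f(x_i)].
Sum ≈ 5.2233.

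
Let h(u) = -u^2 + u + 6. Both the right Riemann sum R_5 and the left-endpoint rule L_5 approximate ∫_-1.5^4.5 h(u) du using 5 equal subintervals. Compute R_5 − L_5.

R_5 = 4.86.
L_5 = 19.26.
R_5 − L_5 = -14.4.

-14.4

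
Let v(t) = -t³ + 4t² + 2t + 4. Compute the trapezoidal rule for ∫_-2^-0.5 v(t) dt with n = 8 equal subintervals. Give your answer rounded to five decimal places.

16.80249

Δt = (-0.5 − (-2))/8 = 0.1875.
v(-2) = 24, v(-1.8125) = 79749/4096, v(-1.625) = 7989/512, v(-1.4375) = 50631/4096, v(-1.25) = 9.703125, v(-1.0625) = 31089/4096, v(-0.875) = 3063/512, v(-0.6875) = 19827/4096, v(-0.5) = 4.125.
T_8 = (Δt/2)·[v(t_0) + 2v(t_1) + ... + 2v(t_{7}) + v(t_8)].
Sum ≈ 16.80249.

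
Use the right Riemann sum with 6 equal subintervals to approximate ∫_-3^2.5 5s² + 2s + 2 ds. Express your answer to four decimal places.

81.8825

Δs = (2.5 − (-3))/6 = 11/12.
Right endpoints: -25/12, -7/6, -0.25, 2/3, 19/12, 2.5.
f(-25/12) = 2813/144, f(-7/6) = 233/36, f(-0.25) = 1.8125, f(2/3) = 50/9, f(19/12) = 2549/144, f(2.5) = 38.25.
Sum = Δs · [f(-25/12) + f(-7/6) + f(-0.25) + ...].
Sum ≈ 81.8825.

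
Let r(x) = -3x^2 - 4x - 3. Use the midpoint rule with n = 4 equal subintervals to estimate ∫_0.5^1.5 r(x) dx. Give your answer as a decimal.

-10.234375

Δx = (1.5 − 0.5)/4 = 0.25.
Midpoints: 0.625, 0.875, 1.125, 1.375.
r(0.625) = -6.671875, r(0.875) = -8.796875, r(1.125) = -11.296875, r(1.375) = -14.171875.
Sum = Δx · [r(0.625) + r(0.875) + r(1.125) + r(1.375)].
Sum = -10.234375.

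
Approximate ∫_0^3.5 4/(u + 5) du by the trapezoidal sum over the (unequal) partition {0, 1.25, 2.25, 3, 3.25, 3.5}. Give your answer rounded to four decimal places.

2.1328

Subinterval widths: 1.25, 1, 0.75, 0.25, 0.25.
f(0) = 0.8, f(1.25) = 0.64, f(2.25) = 16/29, f(3) = 0.5, f(3.25) = 16/33, f(3.5) = 8/17.
On each subinterval the trapezoid contributes (Δu_i/2)·[f(u_{i-1}) + f(u_i)].
Sum ≈ 2.1328.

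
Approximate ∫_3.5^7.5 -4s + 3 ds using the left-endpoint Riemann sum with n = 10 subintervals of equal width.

Δs = (7.5 − 3.5)/10 = 0.4.
Left endpoints: 3.5, 3.9, 4.3, 4.7, 5.1, 5.5, 5.9, 6.3, 6.7, 7.1.
f(3.5) = -11, f(3.9) = -12.6, f(4.3) = -14.2, f(4.7) = -15.8, f(5.1) = -17.4, f(5.5) = -19, f(5.9) = -20.6, f(6.3) = -22.2, f(6.7) = -23.8, f(7.1) = -25.4.
Sum = Δs · [f(3.5) + f(3.9) + f(4.3) + ...].
Sum = -72.8.

-72.8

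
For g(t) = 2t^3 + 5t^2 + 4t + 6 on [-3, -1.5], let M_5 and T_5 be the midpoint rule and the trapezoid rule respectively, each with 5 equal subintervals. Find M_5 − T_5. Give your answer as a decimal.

0.286875

M_5 = -2.998125.
T_5 = -3.285.
M_5 − T_5 = 0.286875.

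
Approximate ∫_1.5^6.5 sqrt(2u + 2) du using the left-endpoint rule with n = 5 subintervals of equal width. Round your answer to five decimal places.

14.80400

Δu = (6.5 − 1.5)/5 = 1.
Left endpoints: 1.5, 2.5, 3.5, 4.5, 5.5.
f(1.5) ≈ 2.23607, f(2.5) ≈ 2.64575, f(3.5) ≈ 3.00000, f(4.5) ≈ 3.31662, f(5.5) ≈ 3.60555.
Sum = Δu · [f(1.5) + f(2.5) + f(3.5) + f(4.5) + f(5.5)].
Sum ≈ 14.80400.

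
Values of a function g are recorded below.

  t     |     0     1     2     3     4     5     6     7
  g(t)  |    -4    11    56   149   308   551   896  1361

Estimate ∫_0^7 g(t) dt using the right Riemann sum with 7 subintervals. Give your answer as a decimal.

3332

Δt = 1.
Sum = 1·[11 + 56 + 149 + 308 + 551 + 896 + 1361] = 3332.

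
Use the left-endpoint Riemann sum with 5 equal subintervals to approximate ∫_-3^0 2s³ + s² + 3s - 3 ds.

Δs = (0 − (-3))/5 = 0.6.
Left endpoints: -3, -2.4, -1.8, -1.2, -0.6.
f(-3) = -57, f(-2.4) = -32.088, f(-1.8) = -16.824, f(-1.2) = -8.616, f(-0.6) = -4.872.
Sum = Δs · [f(-3) + f(-2.4) + f(-1.8) + f(-1.2) + f(-0.6)].
Sum = -71.64.

-71.64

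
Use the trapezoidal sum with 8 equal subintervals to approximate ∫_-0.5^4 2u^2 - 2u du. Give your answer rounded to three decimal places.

Δu = (4 − (-0.5))/8 = 0.5625.
f(-0.5) = 1.5, f(0.0625) = -0.1171875, f(0.625) = -0.46875, f(1.1875) = 0.4453125, f(1.75) = 2.625, f(2.3125) = 6.0703125, f(2.875) = 10.78125, f(3.4375) = 16.7578125, f(4) = 24.
T_8 = (Δu/2)·[f(u_0) + 2f(u_1) + ... + 2f(u_{7}) + f(u_8)].
Sum ≈ 27.475.

27.475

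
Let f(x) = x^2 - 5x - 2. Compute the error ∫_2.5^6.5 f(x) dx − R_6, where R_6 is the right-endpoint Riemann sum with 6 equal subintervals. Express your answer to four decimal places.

-5.6296

Exact integral: ∫_2.5^6.5 f(x) dx ≈ -11.666667.
R_6 ≈ -6.037037.
Error ≈ -11.666667 − (-6.037037) ≈ -5.6296.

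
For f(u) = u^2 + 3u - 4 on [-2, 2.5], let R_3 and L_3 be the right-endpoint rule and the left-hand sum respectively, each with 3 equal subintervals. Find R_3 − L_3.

23.625

R_3 = 6.75.
L_3 = -16.875.
R_3 − L_3 = 23.625.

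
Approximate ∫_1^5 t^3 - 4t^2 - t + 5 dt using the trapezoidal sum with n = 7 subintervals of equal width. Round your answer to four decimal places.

Δt = (5 − 1)/7 = 4/7.
f(1) = 1, f(11/7) = -881/343, f(15/7) = -1945/343, f(19/7) = -2465/343, f(23/7) = -2057/343, f(27/7) = -337/343, f(31/7) = 3079/343, f(5) = 25.
T_7 = (Δt/2)·[f(t_0) + 2f(t_1) + ... + 2f(t_{6}) + f(t_7)].
Sum ≈ -0.2449.

-0.2449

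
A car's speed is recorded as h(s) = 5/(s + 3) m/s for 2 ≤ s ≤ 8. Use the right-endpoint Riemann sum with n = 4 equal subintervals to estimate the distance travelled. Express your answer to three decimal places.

3.563

Δs = (8 − 2)/4 = 1.5.
Right endpoints: 3.5, 5, 6.5, 8.
h(3.5) = 10/13, h(5) = 0.625, h(6.5) = 10/19, h(8) = 5/11.
Sum = Δs · [h(3.5) + h(5) + h(6.5) + h(8)].
Sum ≈ 3.563.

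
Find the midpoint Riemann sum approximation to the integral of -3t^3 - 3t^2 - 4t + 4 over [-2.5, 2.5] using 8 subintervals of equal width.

Δt = (2.5 − (-2.5))/8 = 0.625.
Midpoints: -2.1875, -1.5625, -0.9375, -0.3125, 0.3125, 0.9375, 1.5625, 2.1875.
f(-2.1875) = 122049/4096, f(-1.5625) = 58859/4096, f(-0.9375) = 31069/4096, f(-0.3125) = 20679/4096, f(0.3125) = 9689/4096, f(0.9375) = -19901/4096, f(1.5625) = -86091/4096, f(2.1875) = -206881/4096.
Sum = Δt · [f(-2.1875) + f(-1.5625) + f(-0.9375) + ...].
Sum = -10.76171875.

-10.76171875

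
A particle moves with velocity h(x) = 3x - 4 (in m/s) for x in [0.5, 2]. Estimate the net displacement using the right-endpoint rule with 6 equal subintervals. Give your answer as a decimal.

0.1875

Δx = (2 − 0.5)/6 = 0.25.
Right endpoints: 0.75, 1, 1.25, 1.5, 1.75, 2.
h(0.75) = -1.75, h(1) = -1, h(1.25) = -0.25, h(1.5) = 0.5, h(1.75) = 1.25, h(2) = 2.
Sum = Δx · [h(0.75) + h(1) + h(1.25) + ...].
Sum = 0.1875.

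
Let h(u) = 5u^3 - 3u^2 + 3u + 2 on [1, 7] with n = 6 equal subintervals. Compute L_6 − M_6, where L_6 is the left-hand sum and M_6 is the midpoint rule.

-706.5

L_6 = 2007.
M_6 = 2713.5.
L_6 − M_6 = -706.5.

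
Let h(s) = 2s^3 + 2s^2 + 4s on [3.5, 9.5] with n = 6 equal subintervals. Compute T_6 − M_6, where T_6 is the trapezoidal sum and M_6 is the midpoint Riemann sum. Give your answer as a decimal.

T_6 = 4737.5.
M_6 = 4676.
T_6 − M_6 = 61.5.

61.5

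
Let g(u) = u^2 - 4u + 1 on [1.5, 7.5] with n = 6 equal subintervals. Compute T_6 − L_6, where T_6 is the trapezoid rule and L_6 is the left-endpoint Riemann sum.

T_6 = 38.5.
L_6 = 23.5.
T_6 − L_6 = 15.

15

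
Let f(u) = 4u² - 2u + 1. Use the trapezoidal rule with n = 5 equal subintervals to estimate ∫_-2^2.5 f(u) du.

36.18

Δu = (2.5 − (-2))/5 = 0.9.
f(-2) = 21, f(-1.1) = 8.04, f(-0.2) = 1.56, f(0.7) = 1.56, f(1.6) = 8.04, f(2.5) = 21.
T_5 = (Δu/2)·[f(u_0) + 2f(u_1) + ... + 2f(u_{4}) + f(u_5)].
Sum = 36.18.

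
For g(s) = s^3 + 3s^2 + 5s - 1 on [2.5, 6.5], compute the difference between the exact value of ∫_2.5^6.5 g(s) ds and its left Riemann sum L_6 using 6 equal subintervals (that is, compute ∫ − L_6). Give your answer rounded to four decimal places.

Exact integral: ∫_2.5^6.5 g(s) ds = 781.5.
L_6 ≈ 657.388889.
Error ≈ 781.5 − 657.388889 ≈ 124.1111.

124.1111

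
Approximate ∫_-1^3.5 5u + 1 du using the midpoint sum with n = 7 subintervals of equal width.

32.625

Δu = (3.5 − (-1))/7 = 9/14.
Midpoints: -19/28, -1/28, 17/28, 1.25, 53/28, 71/28, 89/28.
f(-19/28) = -67/28, f(-1/28) = 23/28, f(17/28) = 113/28, f(1.25) = 7.25, f(53/28) = 293/28, f(71/28) = 383/28, f(89/28) = 473/28.
Sum = Δu · [f(-19/28) + f(-1/28) + f(17/28) + ...].
Sum = 32.625.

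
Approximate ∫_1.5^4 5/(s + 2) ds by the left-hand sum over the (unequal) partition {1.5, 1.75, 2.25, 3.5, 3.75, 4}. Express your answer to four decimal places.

2.9391

Subinterval widths: 0.25, 0.5, 1.25, 0.25, 0.25.
Left endpoints: 1.5, 1.75, 2.25, 3.5, 3.75.
f(1.5) = 10/7, f(1.75) = 4/3, f(2.25) = 20/17, f(3.5) = 10/11, f(3.75) = 20/23.
Sum = Σ Δs_i · f(s_i).
Sum ≈ 2.9391.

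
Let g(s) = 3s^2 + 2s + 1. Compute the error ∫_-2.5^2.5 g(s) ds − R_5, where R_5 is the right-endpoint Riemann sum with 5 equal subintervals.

Exact integral: ∫_-2.5^2.5 g(s) ds = 36.25.
R_5 = 43.75.
Error = 36.25 − 43.75 = -7.5.

-7.5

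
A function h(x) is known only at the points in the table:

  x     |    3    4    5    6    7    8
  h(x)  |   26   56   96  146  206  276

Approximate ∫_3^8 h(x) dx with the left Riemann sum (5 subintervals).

530

Δx = 1.
Sum = 1·[26 + 56 + 96 + 146 + 206] = 530.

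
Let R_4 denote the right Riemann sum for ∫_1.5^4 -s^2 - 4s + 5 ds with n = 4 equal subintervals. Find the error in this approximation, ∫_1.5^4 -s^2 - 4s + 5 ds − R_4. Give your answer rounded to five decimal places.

Exact integral: ∫_1.5^4 f(s) ds ≈ -35.2083333.
R_4 = -42.79296875.
Error ≈ -35.2083333 − (-42.79296875) ≈ 7.58464.

7.58464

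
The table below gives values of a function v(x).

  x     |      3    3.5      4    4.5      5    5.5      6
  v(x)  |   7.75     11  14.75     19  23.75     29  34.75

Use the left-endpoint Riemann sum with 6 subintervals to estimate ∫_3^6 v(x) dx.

Δx = 0.5.
Sum = 0.5·[7.75 + 11 + 14.75 + 19 + 23.75 + 29] = 52.625.

52.625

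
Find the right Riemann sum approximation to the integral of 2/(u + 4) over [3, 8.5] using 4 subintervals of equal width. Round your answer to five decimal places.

Δu = (8.5 − 3)/4 = 1.375.
Right endpoints: 4.375, 5.75, 7.125, 8.5.
f(4.375) = 16/67, f(5.75) = 8/39, f(7.125) = 16/89, f(8.5) = 0.16.
Sum = Δu · [f(4.375) + f(5.75) + f(7.125) + f(8.5)].
Sum ≈ 1.07760.

1.07760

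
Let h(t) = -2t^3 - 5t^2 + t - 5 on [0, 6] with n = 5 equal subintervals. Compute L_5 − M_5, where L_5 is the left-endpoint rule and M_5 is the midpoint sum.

L_5 = -689.52.
M_5 = -1003.44.
L_5 − M_5 = 313.92.

313.92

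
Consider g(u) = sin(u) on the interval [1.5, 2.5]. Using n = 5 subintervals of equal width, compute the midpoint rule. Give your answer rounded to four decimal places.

0.8733

Δu = (2.5 − 1.5)/5 = 0.2.
Midpoints: 1.6, 1.8, 2, 2.2, 2.4.
g(1.6) ≈ 0.9996, g(1.8) ≈ 0.9738, g(2) ≈ 0.9093, g(2.2) ≈ 0.8085, g(2.4) ≈ 0.6755.
Sum = Δu · [g(1.6) + g(1.8) + g(2) + g(2.2) + g(2.4)].
Sum ≈ 0.8733.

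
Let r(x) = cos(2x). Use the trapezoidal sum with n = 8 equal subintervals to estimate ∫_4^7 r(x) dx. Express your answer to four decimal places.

0.0006

Δx = (7 − 4)/8 = 0.375.
r(4) ≈ -0.1455, r(4.375) ≈ -0.7808, r(4.75) ≈ -0.9972, r(5.125) ≈ -0.6784, r(5.5) ≈ 0.0044, r(5.875) ≈ 0.6849, r(6.25) ≈ 0.9978, r(6.625) ≈ 0.7753, r(7) ≈ 0.1367.
T_8 = (Δx/2)·[r(x_0) + 2r(x_1) + ... + 2r(x_{7}) + r(x_8)].
Sum ≈ 0.0006.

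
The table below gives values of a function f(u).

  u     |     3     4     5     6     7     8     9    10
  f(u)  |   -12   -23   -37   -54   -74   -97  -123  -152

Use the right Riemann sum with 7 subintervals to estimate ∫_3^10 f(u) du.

Δu = 1.
Sum = 1·[(-23) + (-37) + (-54) + (-74) + (-97) + (-123) + (-152)] = -560.

-560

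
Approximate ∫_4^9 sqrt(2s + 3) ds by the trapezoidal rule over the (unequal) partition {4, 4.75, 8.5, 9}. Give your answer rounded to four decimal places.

Subinterval widths: 0.75, 3.75, 0.5.
f(4) ≈ 3.3166, f(4.75) ≈ 3.5355, f(8.5) ≈ 4.4721, f(9) ≈ 4.5826.
On each subinterval the trapezoid contributes (Δs_i/2)·[f(s_{i-1}) + f(s_i)].
Sum ≈ 19.8476.

19.8476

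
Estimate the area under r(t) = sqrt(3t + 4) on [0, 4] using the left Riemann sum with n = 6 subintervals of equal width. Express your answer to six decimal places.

11.763969

Δt = (4 − 0)/6 = 2/3.
Left endpoints: 0, 2/3, 4/3, 2, 8/3, 10/3.
r(0) ≈ 2.000000, r(2/3) ≈ 2.449490, r(4/3) ≈ 2.828427, r(2) ≈ 3.162278, r(8/3) ≈ 3.464102, r(10/3) ≈ 3.741657.
Sum = Δt · [r(0) + r(2/3) + r(4/3) + ...].
Sum ≈ 11.763969.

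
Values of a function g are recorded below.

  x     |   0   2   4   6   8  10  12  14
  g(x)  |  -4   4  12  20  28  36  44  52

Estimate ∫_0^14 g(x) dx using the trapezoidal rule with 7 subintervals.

336

Δx = 2.
T_7 = (2/2)·[(-4) + 2·4 + 2·12 + 2·20 + 2·28 + 2·36 + 2·44 + 52] = 336.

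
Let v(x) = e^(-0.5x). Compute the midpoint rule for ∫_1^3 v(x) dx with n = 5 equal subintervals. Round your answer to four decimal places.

Δx = (3 − 1)/5 = 0.4.
Midpoints: 1.2, 1.6, 2, 2.4, 2.8.
v(1.2) ≈ 0.5488, v(1.6) ≈ 0.4493, v(2) ≈ 0.3679, v(2.4) ≈ 0.3012, v(2.8) ≈ 0.2466.
Sum = Δx · [v(1.2) + v(1.6) + v(2) + v(2.4) + v(2.8)].
Sum ≈ 0.7655.

0.7655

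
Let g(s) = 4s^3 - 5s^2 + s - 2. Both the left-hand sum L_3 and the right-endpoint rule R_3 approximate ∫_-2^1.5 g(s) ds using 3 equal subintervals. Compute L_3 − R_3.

-67.375

L_3 ≈ -77.8101852.
R_3 ≈ -10.4351852.
L_3 − R_3 = -67.375.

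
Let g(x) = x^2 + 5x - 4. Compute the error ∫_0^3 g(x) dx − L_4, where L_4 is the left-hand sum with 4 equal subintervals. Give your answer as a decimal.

Exact integral: ∫_0^3 g(x) dx = 19.5.
L_4 = 10.78125.
Error = 19.5 − 10.78125 = 8.71875.

8.71875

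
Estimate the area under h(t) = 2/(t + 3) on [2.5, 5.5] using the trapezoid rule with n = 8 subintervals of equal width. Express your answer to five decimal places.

Δt = (5.5 − 2.5)/8 = 0.375.
h(2.5) = 4/11, h(2.875) = 16/47, h(3.25) = 0.32, h(3.625) = 16/53, h(4) = 2/7, h(4.375) = 16/59, h(4.75) = 8/31, h(5.125) = 16/65, h(5.5) = 4/17.
T_8 = (Δt/2)·[h(t_0) + 2h(t_1) + ... + 2h(t_{7}) + h(t_8)].
Sum ≈ 0.87109.

0.87109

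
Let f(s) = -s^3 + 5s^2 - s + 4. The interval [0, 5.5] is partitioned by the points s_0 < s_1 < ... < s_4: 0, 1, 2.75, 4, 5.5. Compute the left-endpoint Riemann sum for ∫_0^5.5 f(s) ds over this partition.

63.08203125

Subinterval widths: 1, 1.75, 1.25, 1.5.
Left endpoints: 0, 1, 2.75, 4.
f(0) = 4, f(1) = 7, f(2.75) = 18.265625, f(4) = 16.
Sum = Σ Δs_i · f(s_i).
Sum = 63.08203125.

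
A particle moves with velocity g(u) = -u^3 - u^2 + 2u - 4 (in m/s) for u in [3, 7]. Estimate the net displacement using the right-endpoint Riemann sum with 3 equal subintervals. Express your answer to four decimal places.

Δu = (7 − 3)/3 = 4/3.
Right endpoints: 13/3, 17/3, 7.
g(13/3) = -2578/27, g(17/3) = -5582/27, g(7) = -382.
Sum = Δu · [g(13/3) + g(17/3) + g(7)].
Sum ≈ -912.2963.

-912.2963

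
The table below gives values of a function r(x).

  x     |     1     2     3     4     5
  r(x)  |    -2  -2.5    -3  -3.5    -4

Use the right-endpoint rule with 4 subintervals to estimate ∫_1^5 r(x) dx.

-13

Δx = 1.
Sum = 1·[(-2.5) + (-3) + (-3.5) + (-4)] = -13.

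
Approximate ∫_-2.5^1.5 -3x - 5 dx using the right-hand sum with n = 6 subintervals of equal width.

Δx = (1.5 − (-2.5))/6 = 2/3.
Right endpoints: -11/6, -7/6, -0.5, 1/6, 5/6, 1.5.
f(-11/6) = 0.5, f(-7/6) = -1.5, f(-0.5) = -3.5, f(1/6) = -5.5, f(5/6) = -7.5, f(1.5) = -9.5.
Sum = Δx · [f(-11/6) + f(-7/6) + f(-0.5) + ...].
Sum = -18.

-18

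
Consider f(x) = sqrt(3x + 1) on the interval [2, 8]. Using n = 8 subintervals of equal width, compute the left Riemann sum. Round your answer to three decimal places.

Δx = (8 − 2)/8 = 0.75.
Left endpoints: 2, 2.75, 3.5, 4.25, 5, 5.75, 6.5, 7.25.
f(2) ≈ 2.646, f(2.75) ≈ 3.041, f(3.5) ≈ 3.391, f(4.25) ≈ 3.708, f(5) ≈ 4.000, f(5.75) ≈ 4.272, f(6.5) ≈ 4.528, f(7.25) ≈ 4.770.
Sum = Δx · [f(2) + f(2.75) + f(3.5) + ...].
Sum ≈ 22.767.

22.767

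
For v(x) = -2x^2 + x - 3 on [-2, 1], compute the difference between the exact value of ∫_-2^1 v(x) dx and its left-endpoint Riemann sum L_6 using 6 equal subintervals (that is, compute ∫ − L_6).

Exact integral: ∫_-2^1 v(x) dx = -16.5.
L_6 = -19.
Error = -16.5 − (-19) = 2.5.

2.5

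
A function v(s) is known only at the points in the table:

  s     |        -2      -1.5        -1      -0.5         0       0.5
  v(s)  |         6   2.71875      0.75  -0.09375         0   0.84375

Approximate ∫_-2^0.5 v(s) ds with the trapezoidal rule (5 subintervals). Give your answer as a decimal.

3.3984375

Δs = 0.5.
T_5 = (0.5/2)·[6 + 2·2.71875 + 2·0.75 + 2·(-0.09375) + 2·0 + 0.84375] = 3.3984375.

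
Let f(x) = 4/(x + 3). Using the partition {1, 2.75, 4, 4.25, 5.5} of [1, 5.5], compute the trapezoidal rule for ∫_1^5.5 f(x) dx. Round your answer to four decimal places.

Subinterval widths: 1.75, 1.25, 0.25, 1.25.
f(1) = 1, f(2.75) = 16/23, f(4) = 4/7, f(4.25) = 16/29, f(5.5) = 8/17.
On each subinterval the trapezoid contributes (Δx_i/2)·[f(x_{i-1}) + f(x_i)].
Sum ≈ 3.0550.

3.0550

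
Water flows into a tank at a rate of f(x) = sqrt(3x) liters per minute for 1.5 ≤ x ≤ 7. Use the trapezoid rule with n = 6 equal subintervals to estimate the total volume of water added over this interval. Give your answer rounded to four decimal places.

Δx = (7 − 1.5)/6 = 11/12.
f(1.5) ≈ 2.1213, f(29/12) ≈ 2.6926, f(10/3) ≈ 3.1623, f(4.25) ≈ 3.5707, f(31/6) ≈ 3.9370, f(73/12) ≈ 4.2720, f(7) ≈ 4.5826.
T_6 = (Δx/2)·[f(x_0) + 2f(x_1) + ... + 2f(x_{5}) + f(x_6)].
Sum ≈ 19.2377.

19.2377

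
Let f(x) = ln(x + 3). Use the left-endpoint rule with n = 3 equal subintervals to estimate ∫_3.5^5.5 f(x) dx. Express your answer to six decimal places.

3.933087

Δx = (5.5 − 3.5)/3 = 2/3.
Left endpoints: 3.5, 25/6, 29/6.
f(3.5) ≈ 1.871802, f(25/6) ≈ 1.969441, f(29/6) ≈ 2.058388.
Sum = Δx · [f(3.5) + f(25/6) + f(29/6)].
Sum ≈ 3.933087.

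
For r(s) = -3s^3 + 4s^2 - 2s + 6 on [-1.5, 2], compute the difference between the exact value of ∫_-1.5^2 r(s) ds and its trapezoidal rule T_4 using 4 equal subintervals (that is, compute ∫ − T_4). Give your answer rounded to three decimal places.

Exact integral: ∫_-1.5^2 r(s) ds ≈ 26.21354.
T_4 ≈ 26.99512.
Error ≈ 26.21354 − 26.99512 ≈ -0.782.

-0.782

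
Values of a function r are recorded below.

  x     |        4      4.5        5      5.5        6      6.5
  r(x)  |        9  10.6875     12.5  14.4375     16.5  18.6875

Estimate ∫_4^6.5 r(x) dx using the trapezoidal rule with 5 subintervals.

Δx = 0.5.
T_5 = (0.5/2)·[9 + 2·10.6875 + 2·12.5 + 2·14.4375 + 2·16.5 + 18.6875] = 33.984375.

33.984375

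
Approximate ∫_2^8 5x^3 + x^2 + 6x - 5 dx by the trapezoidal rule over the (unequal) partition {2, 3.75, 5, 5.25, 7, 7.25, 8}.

5570.65625

Subinterval widths: 1.75, 1.25, 0.25, 1.75, 0.25, 0.75.
f(2) = 51, f(3.75) = 295.234375, f(5) = 675, f(5.25) = 777.578125, f(7) = 1801, f(7.25) = 1996.453125, f(8) = 2667.
On each subinterval the trapezoid contributes (Δx_i/2)·[f(x_{i-1}) + f(x_i)].
Sum = 5570.65625.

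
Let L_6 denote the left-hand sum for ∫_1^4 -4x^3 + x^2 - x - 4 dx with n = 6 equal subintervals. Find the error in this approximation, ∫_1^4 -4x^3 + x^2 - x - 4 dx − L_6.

-56.375

Exact integral: ∫_1^4 f(x) dx = -253.5.
L_6 = -197.125.
Error = -253.5 − (-197.125) = -56.375.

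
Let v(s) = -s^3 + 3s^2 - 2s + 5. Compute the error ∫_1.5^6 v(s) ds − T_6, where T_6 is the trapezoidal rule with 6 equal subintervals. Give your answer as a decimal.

Exact integral: ∫_1.5^6 v(s) ds = -121.359375.
T_6 = -124.83984375.
Error = -121.359375 − (-124.83984375) = 3.48046875.

3.48046875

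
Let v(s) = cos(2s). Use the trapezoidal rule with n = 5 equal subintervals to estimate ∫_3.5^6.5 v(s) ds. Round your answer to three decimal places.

Δs = (6.5 − 3.5)/5 = 0.6.
v(3.5) ≈ 0.754, v(4.1) ≈ -0.339, v(4.7) ≈ -1.000, v(5.3) ≈ -0.385, v(5.9) ≈ 0.720, v(6.5) ≈ 0.907.
T_5 = (Δs/2)·[v(s_0) + 2v(s_1) + ... + 2v(s_{4}) + v(s_5)].
Sum ≈ -0.104.

-0.104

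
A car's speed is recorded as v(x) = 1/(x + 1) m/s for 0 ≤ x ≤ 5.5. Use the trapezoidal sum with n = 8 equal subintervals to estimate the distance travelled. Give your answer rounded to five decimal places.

Δx = (5.5 − 0)/8 = 0.6875.
v(0) = 1, v(0.6875) = 16/27, v(1.375) = 8/19, v(2.0625) = 16/49, v(2.75) = 4/15, v(3.4375) = 16/71, v(4.125) = 8/41, v(4.8125) = 16/93, v(5.5) = 2/13.
T_8 = (Δx/2)·[v(x_0) + 2v(x_1) + ... + 2v(x_{7}) + v(x_8)].
Sum ≈ 1.90869.

1.90869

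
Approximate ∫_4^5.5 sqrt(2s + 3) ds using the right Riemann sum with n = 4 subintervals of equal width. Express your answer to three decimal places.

Δs = (5.5 − 4)/4 = 0.375.
Right endpoints: 4.375, 4.75, 5.125, 5.5.
f(4.375) ≈ 3.428, f(4.75) ≈ 3.536, f(5.125) ≈ 3.640, f(5.5) ≈ 3.742.
Sum = Δs · [f(4.375) + f(4.75) + f(5.125) + f(5.5)].
Sum ≈ 5.379.

5.379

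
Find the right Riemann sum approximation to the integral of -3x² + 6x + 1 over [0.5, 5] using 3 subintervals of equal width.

Δx = (5 − 0.5)/3 = 1.5.
Right endpoints: 2, 3.5, 5.
f(2) = 1, f(3.5) = -14.75, f(5) = -44.
Sum = Δx · [f(2) + f(3.5) + f(5)].
Sum = -86.625.

-86.625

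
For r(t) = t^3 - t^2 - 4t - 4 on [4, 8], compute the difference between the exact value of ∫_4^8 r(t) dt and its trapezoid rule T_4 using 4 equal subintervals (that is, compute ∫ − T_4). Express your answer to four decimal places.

-11.3333

Exact integral: ∫_4^8 r(t) dt ≈ 698.666667.
T_4 = 710.
Error ≈ 698.666667 − 710 ≈ -11.3333.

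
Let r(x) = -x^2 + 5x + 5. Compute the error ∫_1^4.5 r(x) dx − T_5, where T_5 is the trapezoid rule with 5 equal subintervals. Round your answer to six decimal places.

0.285833

Exact integral: ∫_1^4.5 r(x) dx ≈ 35.58333333.
T_5 = 35.2975.
Error ≈ 35.58333333 − 35.2975 ≈ 0.285833.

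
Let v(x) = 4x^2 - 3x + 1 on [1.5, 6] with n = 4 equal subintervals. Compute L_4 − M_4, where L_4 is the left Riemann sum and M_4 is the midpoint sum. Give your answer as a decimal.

-62.6484375

L_4 = 172.828125.
M_4 = 235.4765625.
L_4 − M_4 = -62.6484375.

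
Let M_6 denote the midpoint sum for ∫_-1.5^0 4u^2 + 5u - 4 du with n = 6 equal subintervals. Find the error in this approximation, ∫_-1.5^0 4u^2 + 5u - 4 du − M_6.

0.03125

Exact integral: ∫_-1.5^0 f(u) du = -7.125.
M_6 = -7.15625.
Error = -7.125 − (-7.15625) = 0.03125.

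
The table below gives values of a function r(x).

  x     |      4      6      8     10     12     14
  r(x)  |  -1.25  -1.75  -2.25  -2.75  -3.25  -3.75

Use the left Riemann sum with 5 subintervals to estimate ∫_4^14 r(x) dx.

Δx = 2.
Sum = 2·[(-1.25) + (-1.75) + (-2.25) + (-2.75) + (-3.25)] = -22.5.

-22.5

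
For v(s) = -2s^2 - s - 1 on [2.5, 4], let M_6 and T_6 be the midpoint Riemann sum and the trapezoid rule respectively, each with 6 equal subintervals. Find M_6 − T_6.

0.046875

M_6 = -38.609375.
T_6 = -38.65625.
M_6 − T_6 = 0.046875.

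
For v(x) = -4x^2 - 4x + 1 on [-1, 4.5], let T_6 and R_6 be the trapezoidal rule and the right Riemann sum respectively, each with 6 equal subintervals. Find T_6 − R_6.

T_6 ≈ -158.914352.
R_6 ≈ -204.289352.
T_6 − R_6 = 45.375.

45.375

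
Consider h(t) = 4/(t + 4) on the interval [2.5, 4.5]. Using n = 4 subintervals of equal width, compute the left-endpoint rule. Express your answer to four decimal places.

Δt = (4.5 − 2.5)/4 = 0.5.
Left endpoints: 2.5, 3, 3.5, 4.
h(2.5) = 8/13, h(3) = 4/7, h(3.5) = 8/15, h(4) = 0.5.
Sum = Δt · [h(2.5) + h(3) + h(3.5) + h(4)].
Sum ≈ 1.1101.

1.1101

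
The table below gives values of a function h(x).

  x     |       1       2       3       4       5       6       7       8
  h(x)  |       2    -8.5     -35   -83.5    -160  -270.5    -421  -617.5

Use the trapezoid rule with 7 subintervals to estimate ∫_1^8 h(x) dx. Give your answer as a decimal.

Δx = 1.
T_7 = (1/2)·[2 + 2·(-8.5) + 2·(-35) + 2·(-83.5) + 2·(-160) + 2·(-270.5) + 2·(-421) + (-617.5)] = -1286.25.

-1286.25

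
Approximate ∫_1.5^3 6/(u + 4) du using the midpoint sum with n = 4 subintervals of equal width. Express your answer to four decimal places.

1.4465

Δu = (3 − 1.5)/4 = 0.375.
Midpoints: 1.6875, 2.0625, 2.4375, 2.8125.
f(1.6875) = 96/91, f(2.0625) = 96/97, f(2.4375) = 96/103, f(2.8125) = 96/109.
Sum = Δu · [f(1.6875) + f(2.0625) + f(2.4375) + f(2.8125)].
Sum ≈ 1.4465.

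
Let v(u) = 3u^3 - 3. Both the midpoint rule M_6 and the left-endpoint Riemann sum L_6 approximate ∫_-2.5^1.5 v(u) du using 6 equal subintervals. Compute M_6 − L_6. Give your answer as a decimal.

M_6 ≈ -36.833333.
L_6 ≈ -57.833333.
M_6 − L_6 = 21.

21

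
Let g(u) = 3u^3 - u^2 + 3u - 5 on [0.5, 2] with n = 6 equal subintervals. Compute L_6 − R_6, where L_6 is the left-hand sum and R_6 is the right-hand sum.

L_6 = 4.56640625.
R_6 = 10.66015625.
L_6 − R_6 = -6.09375.

-6.09375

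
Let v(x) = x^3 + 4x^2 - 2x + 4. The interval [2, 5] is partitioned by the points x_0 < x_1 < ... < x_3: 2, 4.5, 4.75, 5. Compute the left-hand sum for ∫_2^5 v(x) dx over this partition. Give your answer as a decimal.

149.76171875

Subinterval widths: 2.5, 0.25, 0.25.
Left endpoints: 2, 4.5, 4.75.
v(2) = 24, v(4.5) = 167.125, v(4.75) = 191.921875.
Sum = Σ Δx_i · v(x_i).
Sum = 149.76171875.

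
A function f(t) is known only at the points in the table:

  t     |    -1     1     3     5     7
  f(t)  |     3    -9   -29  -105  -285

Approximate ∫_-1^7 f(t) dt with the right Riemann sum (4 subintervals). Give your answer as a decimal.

-856

Δt = 2.
Sum = 2·[(-9) + (-29) + (-105) + (-285)] = -856.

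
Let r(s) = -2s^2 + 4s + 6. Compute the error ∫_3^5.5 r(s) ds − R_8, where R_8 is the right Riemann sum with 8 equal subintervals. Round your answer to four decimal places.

Exact integral: ∫_3^5.5 r(s) ds ≈ -35.416667.
R_8 ≈ -40.576172.
Error ≈ -35.416667 − (-40.576172) ≈ 5.1595.

5.1595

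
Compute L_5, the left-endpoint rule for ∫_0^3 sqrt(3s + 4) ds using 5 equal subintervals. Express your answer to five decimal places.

Δs = (3 − 0)/5 = 0.6.
Left endpoints: 0, 0.6, 1.2, 1.8, 2.4.
f(0) ≈ 2.00000, f(0.6) ≈ 2.40832, f(1.2) ≈ 2.75681, f(1.8) ≈ 3.06594, f(2.4) ≈ 3.34664.
Sum = Δs · [f(0) + f(0.6) + f(1.2) + f(1.8) + f(2.4)].
Sum ≈ 8.14663.

8.14663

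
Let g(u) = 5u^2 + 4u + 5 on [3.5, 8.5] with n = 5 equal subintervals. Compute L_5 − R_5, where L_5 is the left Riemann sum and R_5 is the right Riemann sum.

L_5 = 941.25.
R_5 = 1261.25.
L_5 − R_5 = -320.

-320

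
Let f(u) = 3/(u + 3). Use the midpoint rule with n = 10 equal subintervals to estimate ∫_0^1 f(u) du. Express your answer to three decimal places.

Δu = (1 − 0)/10 = 0.1.
Midpoints: 0.05, 0.15, 0.25, 0.35, 0.45, 0.55, 0.65, 0.75, 0.85, 0.95.
f(0.05) = 60/61, f(0.15) = 20/21, f(0.25) = 12/13, f(0.35) = 60/67, f(0.45) = 20/23, f(0.55) = 60/71, f(0.65) = 60/73, f(0.75) = 0.8, f(0.85) = 60/77, f(0.95) = 60/79.
Sum = Δu · [f(0.05) + f(0.15) + f(0.25) + ...].
Sum ≈ 0.863.

0.863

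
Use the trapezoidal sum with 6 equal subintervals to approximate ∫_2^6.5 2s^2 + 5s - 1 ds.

Δs = (6.5 − 2)/6 = 0.75.
f(2) = 17, f(2.75) = 27.875, f(3.5) = 41, f(4.25) = 56.375, f(5) = 74, f(5.75) = 93.875, f(6.5) = 116.
T_6 = (Δs/2)·[f(s_0) + 2f(s_1) + ... + 2f(s_{5}) + f(s_6)].
Sum = 269.71875.

269.71875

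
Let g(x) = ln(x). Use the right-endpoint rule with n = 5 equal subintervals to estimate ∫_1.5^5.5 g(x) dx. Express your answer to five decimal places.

Δx = (5.5 − 1.5)/5 = 0.8.
Right endpoints: 2.3, 3.1, 3.9, 4.7, 5.5.
g(2.3) ≈ 0.83291, g(3.1) ≈ 1.13140, g(3.9) ≈ 1.36098, g(4.7) ≈ 1.54756, g(5.5) ≈ 1.70475.
Sum = Δx · [g(2.3) + g(3.1) + g(3.9) + g(4.7) + g(5.5)].
Sum ≈ 5.26208.

5.26208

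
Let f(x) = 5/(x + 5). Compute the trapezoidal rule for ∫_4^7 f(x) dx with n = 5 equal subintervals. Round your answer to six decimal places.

1.439220

Δx = (7 − 4)/5 = 0.6.
f(4) = 5/9, f(4.6) = 25/48, f(5.2) = 25/51, f(5.8) = 25/54, f(6.4) = 25/57, f(7) = 5/12.
T_5 = (Δx/2)·[f(x_0) + 2f(x_1) + ... + 2f(x_{4}) + f(x_5)].
Sum ≈ 1.439220.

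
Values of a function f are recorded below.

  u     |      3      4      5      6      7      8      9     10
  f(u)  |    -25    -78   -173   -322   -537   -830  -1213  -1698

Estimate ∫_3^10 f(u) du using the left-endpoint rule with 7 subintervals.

Δu = 1.
Sum = 1·[(-25) + (-78) + (-173) + (-322) + (-537) + (-830) + (-1213)] = -3178.

-3178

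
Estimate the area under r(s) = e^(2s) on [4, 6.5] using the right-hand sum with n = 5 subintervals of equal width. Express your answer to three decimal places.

Δs = (6.5 − 4)/5 = 0.5.
Right endpoints: 4.5, 5, 5.5, 6, 6.5.
r(4.5) ≈ 8103.084, r(5) ≈ 22026.466, r(5.5) ≈ 59874.142, r(6) ≈ 162754.791, r(6.5) ≈ 442413.392.
Sum = Δs · [r(4.5) + r(5) + r(5.5) + r(6) + r(6.5)].
Sum ≈ 347585.937.

347585.937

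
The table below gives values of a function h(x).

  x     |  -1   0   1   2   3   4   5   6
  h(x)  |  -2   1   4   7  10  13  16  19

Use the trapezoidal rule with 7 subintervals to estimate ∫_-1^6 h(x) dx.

Δx = 1.
T_7 = (1/2)·[(-2) + 2·1 + 2·4 + 2·7 + 2·10 + 2·13 + 2·16 + 19] = 59.5.

59.5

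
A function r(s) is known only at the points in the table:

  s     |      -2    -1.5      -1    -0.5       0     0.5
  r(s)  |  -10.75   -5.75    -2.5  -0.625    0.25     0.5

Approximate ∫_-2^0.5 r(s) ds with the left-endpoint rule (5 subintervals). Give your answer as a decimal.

-9.6875

Δs = 0.5.
Sum = 0.5·[(-10.75) + (-5.75) + (-2.5) + (-0.625) + 0.25] = -9.6875.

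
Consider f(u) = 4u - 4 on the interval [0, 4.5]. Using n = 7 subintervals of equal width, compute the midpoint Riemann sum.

Δu = (4.5 − 0)/7 = 9/14.
Midpoints: 9/28, 27/28, 45/28, 2.25, 81/28, 99/28, 117/28.
f(9/28) = -19/7, f(27/28) = -1/7, f(45/28) = 17/7, f(2.25) = 5, f(81/28) = 53/7, f(99/28) = 71/7, f(117/28) = 89/7.
Sum = Δu · [f(9/28) + f(27/28) + f(45/28) + ...].
Sum = 22.5.

22.5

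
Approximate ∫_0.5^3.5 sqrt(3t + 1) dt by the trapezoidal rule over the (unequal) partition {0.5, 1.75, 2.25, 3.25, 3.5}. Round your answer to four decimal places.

7.7367

Subinterval widths: 1.25, 0.5, 1, 0.25.
f(0.5) ≈ 1.5811, f(1.75) ≈ 2.5000, f(2.25) ≈ 2.7839, f(3.25) ≈ 3.2787, f(3.5) ≈ 3.3912.
On each subinterval the trapezoid contributes (Δt_i/2)·[f(t_{i-1}) + f(t_i)].
Sum ≈ 7.7367.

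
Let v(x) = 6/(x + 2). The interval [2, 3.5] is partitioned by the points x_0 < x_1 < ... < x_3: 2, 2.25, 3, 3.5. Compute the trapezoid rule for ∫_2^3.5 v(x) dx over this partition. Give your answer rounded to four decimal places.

1.9161

Subinterval widths: 0.25, 0.75, 0.5.
v(2) = 1.5, v(2.25) = 24/17, v(3) = 1.2, v(3.5) = 12/11.
On each subinterval the trapezoid contributes (Δx_i/2)·[v(x_{i-1}) + v(x_i)].
Sum ≈ 1.9161.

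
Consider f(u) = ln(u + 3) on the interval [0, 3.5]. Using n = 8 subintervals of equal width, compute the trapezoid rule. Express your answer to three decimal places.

5.368

Δu = (3.5 − 0)/8 = 0.4375.
f(0) ≈ 1.099, f(0.4375) ≈ 1.235, f(0.875) ≈ 1.355, f(1.3125) ≈ 1.462, f(1.75) ≈ 1.558, f(2.1875) ≈ 1.646, f(2.625) ≈ 1.727, f(3.0625) ≈ 1.802, f(3.5) ≈ 1.872.
T_8 = (Δu/2)·[f(u_0) + 2f(u_1) + ... + 2f(u_{7}) + f(u_8)].
Sum ≈ 5.368.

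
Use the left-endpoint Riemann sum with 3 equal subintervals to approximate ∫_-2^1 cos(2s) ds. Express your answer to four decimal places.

-0.0698

Δs = (1 − (-2))/3 = 1.
Left endpoints: -2, -1, 0.
f(-2) ≈ -0.6536, f(-1) ≈ -0.4161, f(0) ≈ 1.0000.
Sum = Δs · [f(-2) + f(-1) + f(0)].
Sum ≈ -0.0698.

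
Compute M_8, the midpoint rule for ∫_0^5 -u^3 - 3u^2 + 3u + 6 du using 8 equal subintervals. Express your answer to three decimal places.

-212.041

Δu = (5 − 0)/8 = 0.625.
Midpoints: 0.3125, 0.9375, 1.5625, 2.1875, 2.8125, 3.4375, 4.0625, 4.6875.
f(0.3125) = 27091/4096, f(0.9375) = 21921/4096, f(1.5625) = -1849/4096, f(2.1875) = -50219/4096, f(2.8125) = -129189/4096, f(3.4375) = -244759/4096, f(4.0625) = -402929/4096, f(4.6875) = -609699/4096.
Sum = Δu · [f(0.3125) + f(0.9375) + f(1.5625) + ...].
Sum ≈ -212.041.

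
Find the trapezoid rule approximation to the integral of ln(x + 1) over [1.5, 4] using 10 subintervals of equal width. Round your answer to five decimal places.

Δx = (4 − 1.5)/10 = 0.25.
f(1.5) ≈ 0.91629, f(1.75) ≈ 1.01160, f(2) ≈ 1.09861, f(2.25) ≈ 1.17865, f(2.5) ≈ 1.25276, f(2.75) ≈ 1.32176, f(3) ≈ 1.38629, f(3.25) ≈ 1.44692, f(3.5) ≈ 1.50408, f(3.75) ≈ 1.55814, f(4) ≈ 1.60944.
T_10 = (Δx/2)·[f(x_0) + 2f(x_1) + ... + 2f(x_{9}) + f(x_10)].
Sum ≈ 3.25542.

3.25542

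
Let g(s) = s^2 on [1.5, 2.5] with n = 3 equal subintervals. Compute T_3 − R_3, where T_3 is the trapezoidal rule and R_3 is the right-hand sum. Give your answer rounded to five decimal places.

-0.66667

T_3 ≈ 4.1018519.
R_3 ≈ 4.7685185.
T_3 − R_3 ≈ -0.66667.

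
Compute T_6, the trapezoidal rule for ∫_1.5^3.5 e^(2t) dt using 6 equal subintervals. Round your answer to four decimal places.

558.0637

Δt = (3.5 − 1.5)/6 = 1/3.
f(1.5) ≈ 20.0855, f(11/6) ≈ 39.1213, f(13/6) ≈ 76.1979, f(2.5) ≈ 148.4132, f(17/6) ≈ 289.0694, f(19/6) ≈ 563.0302, f(3.5) ≈ 1096.6332.
T_6 = (Δt/2)·[f(t_0) + 2f(t_1) + ... + 2f(t_{5}) + f(t_6)].
Sum ≈ 558.0637.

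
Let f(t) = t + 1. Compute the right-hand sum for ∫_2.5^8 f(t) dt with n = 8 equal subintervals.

36.265625

Δt = (8 − 2.5)/8 = 0.6875.
Right endpoints: 3.1875, 3.875, 4.5625, 5.25, 5.9375, 6.625, 7.3125, 8.
f(3.1875) = 4.1875, f(3.875) = 4.875, f(4.5625) = 5.5625, f(5.25) = 6.25, f(5.9375) = 6.9375, f(6.625) = 7.625, f(7.3125) = 8.3125, f(8) = 9.
Sum = Δt · [f(3.1875) + f(3.875) + f(4.5625) + ...].
Sum = 36.265625.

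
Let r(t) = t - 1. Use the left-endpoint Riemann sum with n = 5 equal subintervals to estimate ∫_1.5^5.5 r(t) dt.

8.4

Δt = (5.5 − 1.5)/5 = 0.8.
Left endpoints: 1.5, 2.3, 3.1, 3.9, 4.7.
r(1.5) = 0.5, r(2.3) = 1.3, r(3.1) = 2.1, r(3.9) = 2.9, r(4.7) = 3.7.
Sum = Δt · [r(1.5) + r(2.3) + r(3.1) + r(3.9) + r(4.7)].
Sum = 8.4.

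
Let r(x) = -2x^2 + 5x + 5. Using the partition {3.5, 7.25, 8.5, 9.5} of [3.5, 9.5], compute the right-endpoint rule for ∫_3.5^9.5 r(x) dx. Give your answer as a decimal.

-488.78125

Subinterval widths: 3.75, 1.25, 1.
Right endpoints: 7.25, 8.5, 9.5.
r(7.25) = -63.875, r(8.5) = -97, r(9.5) = -128.
Sum = Σ Δx_i · r(x_i).
Sum = -488.78125.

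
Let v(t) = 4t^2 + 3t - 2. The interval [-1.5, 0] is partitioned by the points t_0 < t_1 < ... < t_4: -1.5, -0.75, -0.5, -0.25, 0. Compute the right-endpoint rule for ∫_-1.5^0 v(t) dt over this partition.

Subinterval widths: 0.75, 0.25, 0.25, 0.25.
Right endpoints: -0.75, -0.5, -0.25, 0.
v(-0.75) = -2, v(-0.5) = -2.5, v(-0.25) = -2.5, v(0) = -2.
Sum = Σ Δt_i · v(t_i).
Sum = -3.25.

-3.25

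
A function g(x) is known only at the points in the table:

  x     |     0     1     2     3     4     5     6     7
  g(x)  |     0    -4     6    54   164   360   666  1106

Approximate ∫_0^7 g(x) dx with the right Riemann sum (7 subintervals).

Δx = 1.
Sum = 1·[(-4) + 6 + 54 + 164 + 360 + 666 + 1106] = 2352.

2352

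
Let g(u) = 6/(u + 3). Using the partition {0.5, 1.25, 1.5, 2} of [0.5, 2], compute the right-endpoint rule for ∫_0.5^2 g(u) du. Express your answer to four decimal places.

1.9922

Subinterval widths: 0.75, 0.25, 0.5.
Right endpoints: 1.25, 1.5, 2.
g(1.25) = 24/17, g(1.5) = 4/3, g(2) = 1.2.
Sum = Σ Δu_i · g(u_i).
Sum ≈ 1.9922.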